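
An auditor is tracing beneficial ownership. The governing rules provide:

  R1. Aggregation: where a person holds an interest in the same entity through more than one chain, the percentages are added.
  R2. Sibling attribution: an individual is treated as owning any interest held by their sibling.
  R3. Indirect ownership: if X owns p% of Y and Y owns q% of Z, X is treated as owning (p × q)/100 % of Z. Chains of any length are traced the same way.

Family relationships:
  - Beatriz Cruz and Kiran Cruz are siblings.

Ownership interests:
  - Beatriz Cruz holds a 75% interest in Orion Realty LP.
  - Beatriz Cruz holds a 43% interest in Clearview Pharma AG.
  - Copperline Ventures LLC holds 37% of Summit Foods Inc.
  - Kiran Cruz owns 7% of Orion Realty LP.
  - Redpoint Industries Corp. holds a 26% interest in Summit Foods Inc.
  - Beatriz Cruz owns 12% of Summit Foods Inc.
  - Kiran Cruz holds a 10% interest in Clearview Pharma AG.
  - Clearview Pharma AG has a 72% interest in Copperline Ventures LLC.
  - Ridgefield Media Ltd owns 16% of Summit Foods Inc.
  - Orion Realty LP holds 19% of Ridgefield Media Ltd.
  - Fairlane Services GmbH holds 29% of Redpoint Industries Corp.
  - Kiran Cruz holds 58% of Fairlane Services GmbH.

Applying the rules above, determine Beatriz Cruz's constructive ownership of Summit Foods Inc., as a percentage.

By sibling attribution (R2), Beatriz Cruz is treated as also owning Kiran Cruz's interest in Orion Realty LP, giving 75% + 7% = 82%.
By sibling attribution (R2), Beatriz Cruz is treated as also owning Kiran Cruz's interest in Clearview Pharma AG, giving 43% + 10% = 53%.
By sibling attribution (R2), Beatriz Cruz is treated as owning Kiran Cruz's 58% interest in Fairlane Services GmbH.
Chain via Orion Realty LP → Ridgefield Media Ltd (R3): 82% × 19% × 16% = 2.4928% of Summit Foods Inc.
Chain via Clearview Pharma AG → Copperline Ventures LLC (R3): 53% × 72% × 37% = 14.1192% of Summit Foods Inc.
Direct interest in Summit Foods Inc: 12%.
Chain via Fairlane Services GmbH → Redpoint Industries Corp. (R3): 58% × 29% × 26% = 4.3732% of Summit Foods Inc.
Aggregating (R1): 2.4928% + 14.1192% + 12% + 4.3732% = 32.9852%.

32.9852%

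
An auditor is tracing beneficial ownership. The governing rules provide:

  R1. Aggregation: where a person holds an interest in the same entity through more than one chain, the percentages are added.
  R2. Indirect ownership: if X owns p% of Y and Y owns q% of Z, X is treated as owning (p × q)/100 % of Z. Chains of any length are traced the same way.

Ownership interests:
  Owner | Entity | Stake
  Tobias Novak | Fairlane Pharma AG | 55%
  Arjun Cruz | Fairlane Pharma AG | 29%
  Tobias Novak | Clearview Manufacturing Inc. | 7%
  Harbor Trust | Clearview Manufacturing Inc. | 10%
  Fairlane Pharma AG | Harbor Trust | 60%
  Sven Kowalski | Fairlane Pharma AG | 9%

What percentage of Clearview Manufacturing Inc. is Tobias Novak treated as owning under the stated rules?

10.3%

Chain via Fairlane Pharma AG → Harbor Trust (R2): 55% × 60% × 10% = 3.3% of Clearview Manufacturing Inc.
Direct interest in Clearview Manufacturing Inc: 7%.
Aggregating (R1): 3.3% + 7% = 10.3%.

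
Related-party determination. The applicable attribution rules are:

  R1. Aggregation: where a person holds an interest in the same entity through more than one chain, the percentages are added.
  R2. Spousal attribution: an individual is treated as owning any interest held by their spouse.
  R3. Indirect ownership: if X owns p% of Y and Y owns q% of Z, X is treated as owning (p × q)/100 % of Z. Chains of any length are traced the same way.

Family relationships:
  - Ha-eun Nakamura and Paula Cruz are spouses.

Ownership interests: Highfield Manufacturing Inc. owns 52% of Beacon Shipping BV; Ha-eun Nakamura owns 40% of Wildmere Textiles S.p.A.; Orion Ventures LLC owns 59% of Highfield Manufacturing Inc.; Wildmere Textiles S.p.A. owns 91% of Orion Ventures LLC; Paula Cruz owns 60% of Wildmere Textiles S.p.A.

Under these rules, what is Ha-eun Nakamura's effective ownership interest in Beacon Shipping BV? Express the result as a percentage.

27.9188%

By spousal attribution (R2), Ha-eun Nakamura is treated as also owning Paula Cruz's interest in Wildmere Textiles S.p.A, giving 40% + 60% = 100%.
Chain via Wildmere Textiles S.p.A. → Orion Ventures LLC → Highfield Manufacturing Inc. (R3): 100% × 91% × 59% × 52% = 27.9188% of Beacon Shipping BV.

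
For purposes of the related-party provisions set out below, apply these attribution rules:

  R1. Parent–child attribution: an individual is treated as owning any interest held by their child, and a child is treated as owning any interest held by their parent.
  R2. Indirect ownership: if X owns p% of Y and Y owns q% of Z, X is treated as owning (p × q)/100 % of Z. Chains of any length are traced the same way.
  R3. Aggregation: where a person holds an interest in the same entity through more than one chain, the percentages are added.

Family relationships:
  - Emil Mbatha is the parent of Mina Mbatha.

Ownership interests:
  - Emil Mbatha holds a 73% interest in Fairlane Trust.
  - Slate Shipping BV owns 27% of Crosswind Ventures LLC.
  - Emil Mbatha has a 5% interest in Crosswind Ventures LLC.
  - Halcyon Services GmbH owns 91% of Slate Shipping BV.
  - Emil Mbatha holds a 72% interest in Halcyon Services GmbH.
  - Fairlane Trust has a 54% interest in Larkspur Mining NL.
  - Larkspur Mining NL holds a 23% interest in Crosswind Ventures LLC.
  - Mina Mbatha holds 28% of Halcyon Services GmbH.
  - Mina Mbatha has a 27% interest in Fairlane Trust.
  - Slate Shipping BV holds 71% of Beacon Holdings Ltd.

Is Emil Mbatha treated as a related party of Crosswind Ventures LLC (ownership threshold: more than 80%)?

By parent–child attribution (R1), Emil Mbatha is treated as also owning Mina Mbatha's interest in Halcyon Services GmbH, giving 72% + 28% = 100%.
By parent–child attribution (R1), Emil Mbatha is treated as also owning Mina Mbatha's interest in Fairlane Trust, giving 73% + 27% = 100%.
Chain via Halcyon Services GmbH → Slate Shipping BV (R2): 100% × 91% × 27% = 24.57% of Crosswind Ventures LLC.
Chain via Fairlane Trust → Larkspur Mining NL (R2): 100% × 54% × 23% = 12.42% of Crosswind Ventures LLC.
Direct interest in Crosswind Ventures LLC: 5%.
Aggregating (R3): 24.57% + 12.42% + 5% = 41.99%.
41.99% does not exceed the 80% threshold, so Emil is not a related party to Crosswind Ventures LLC.

No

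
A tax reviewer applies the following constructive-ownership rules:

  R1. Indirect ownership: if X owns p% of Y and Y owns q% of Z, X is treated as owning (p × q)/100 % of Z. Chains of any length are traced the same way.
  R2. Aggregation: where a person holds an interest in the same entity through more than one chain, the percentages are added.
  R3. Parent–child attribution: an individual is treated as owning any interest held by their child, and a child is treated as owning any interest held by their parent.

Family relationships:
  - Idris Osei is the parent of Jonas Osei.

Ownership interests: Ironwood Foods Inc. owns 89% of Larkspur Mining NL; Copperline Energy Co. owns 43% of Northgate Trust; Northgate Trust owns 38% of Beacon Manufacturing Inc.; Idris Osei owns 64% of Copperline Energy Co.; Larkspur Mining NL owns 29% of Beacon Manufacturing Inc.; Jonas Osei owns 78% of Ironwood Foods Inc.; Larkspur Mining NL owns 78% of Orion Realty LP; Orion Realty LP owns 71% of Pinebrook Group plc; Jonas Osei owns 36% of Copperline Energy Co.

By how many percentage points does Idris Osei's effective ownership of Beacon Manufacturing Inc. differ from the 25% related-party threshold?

11.4718

By parent–child attribution (R3), Idris Osei is treated as also owning Jonas Osei's interest in Copperline Energy Co, giving 64% + 36% = 100%.
By parent–child attribution (R3), Idris Osei is treated as owning Jonas Osei's 78% interest in Ironwood Foods Inc.
Chain via Copperline Energy Co. → Northgate Trust (R1): 100% × 43% × 38% = 16.34% of Beacon Manufacturing Inc.
Chain via Ironwood Foods Inc. → Larkspur Mining NL (R1): 78% × 89% × 29% = 20.1318% of Beacon Manufacturing Inc.
Aggregating (R2): 16.34% + 20.1318% = 36.4718%.
36.4718% exceeds the 25% threshold by 11.4718 percentage points.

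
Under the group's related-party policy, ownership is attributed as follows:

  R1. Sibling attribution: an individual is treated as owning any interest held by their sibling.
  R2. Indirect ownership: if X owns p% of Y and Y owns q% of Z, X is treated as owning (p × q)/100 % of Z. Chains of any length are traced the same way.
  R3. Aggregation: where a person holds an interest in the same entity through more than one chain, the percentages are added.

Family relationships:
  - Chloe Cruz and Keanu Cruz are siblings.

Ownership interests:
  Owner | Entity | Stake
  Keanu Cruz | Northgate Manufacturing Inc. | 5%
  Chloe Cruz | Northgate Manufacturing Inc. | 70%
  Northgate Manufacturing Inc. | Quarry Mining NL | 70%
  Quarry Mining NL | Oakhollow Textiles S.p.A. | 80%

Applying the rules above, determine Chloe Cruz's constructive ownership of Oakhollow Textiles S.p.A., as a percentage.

By sibling attribution (R1), Chloe Cruz is treated as also owning Keanu Cruz's interest in Northgate Manufacturing Inc, giving 70% + 5% = 75%.
Chain via Northgate Manufacturing Inc. → Quarry Mining NL (R2): 75% × 70% × 80% = 42% of Oakhollow Textiles S.p.A.

42%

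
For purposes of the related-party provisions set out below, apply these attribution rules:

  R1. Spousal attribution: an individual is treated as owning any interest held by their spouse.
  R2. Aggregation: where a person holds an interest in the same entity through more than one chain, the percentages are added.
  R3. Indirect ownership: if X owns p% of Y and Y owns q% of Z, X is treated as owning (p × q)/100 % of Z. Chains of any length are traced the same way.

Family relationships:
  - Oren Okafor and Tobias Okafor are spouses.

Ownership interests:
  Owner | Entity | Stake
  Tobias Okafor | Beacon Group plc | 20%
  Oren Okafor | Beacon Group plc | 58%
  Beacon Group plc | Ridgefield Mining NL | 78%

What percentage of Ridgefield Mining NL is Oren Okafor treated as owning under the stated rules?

60.84%

By spousal attribution (R1), Oren Okafor is treated as also owning Tobias Okafor's interest in Beacon Group plc, giving 58% + 20% = 78%.
Chain via Beacon Group plc (R3): 78% × 78% = 60.84% of Ridgefield Mining NL.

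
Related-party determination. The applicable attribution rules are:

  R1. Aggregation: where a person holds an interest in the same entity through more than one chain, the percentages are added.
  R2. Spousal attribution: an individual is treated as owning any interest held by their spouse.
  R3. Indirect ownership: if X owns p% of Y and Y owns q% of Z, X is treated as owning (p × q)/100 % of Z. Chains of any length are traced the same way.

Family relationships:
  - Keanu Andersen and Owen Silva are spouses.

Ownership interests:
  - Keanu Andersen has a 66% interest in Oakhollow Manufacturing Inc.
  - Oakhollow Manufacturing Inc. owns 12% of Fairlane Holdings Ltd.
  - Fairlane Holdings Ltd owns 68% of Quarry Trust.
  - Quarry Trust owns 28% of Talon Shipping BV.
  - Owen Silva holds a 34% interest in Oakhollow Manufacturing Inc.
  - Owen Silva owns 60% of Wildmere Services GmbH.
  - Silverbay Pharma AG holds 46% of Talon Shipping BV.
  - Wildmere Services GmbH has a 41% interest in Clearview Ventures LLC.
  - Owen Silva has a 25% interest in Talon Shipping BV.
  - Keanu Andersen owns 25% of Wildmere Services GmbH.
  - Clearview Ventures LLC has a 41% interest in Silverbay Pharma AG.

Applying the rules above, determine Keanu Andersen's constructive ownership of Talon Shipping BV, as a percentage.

By spousal attribution (R2), Keanu Andersen is treated as also owning Owen Silva's interest in Oakhollow Manufacturing Inc, giving 66% + 34% = 100%.
By spousal attribution (R2), Keanu Andersen is treated as also owning Owen Silva's interest in Wildmere Services GmbH, giving 25% + 60% = 85%.
By spousal attribution (R2), Keanu Andersen is treated as owning Owen Silva's 25% interest in Talon Shipping BV.
Chain via Oakhollow Manufacturing Inc. → Fairlane Holdings Ltd → Quarry Trust (R3): 100% × 12% × 68% × 28% = 2.2848% of Talon Shipping BV.
Chain via Wildmere Services GmbH → Clearview Ventures LLC → Silverbay Pharma AG (R3): 85% × 41% × 41% × 46% = 6.57271% of Talon Shipping BV.
Direct interest in Talon Shipping BV: 25%.
Aggregating (R1): 2.2848% + 6.57271% + 25% = 33.85751%.

33.85751%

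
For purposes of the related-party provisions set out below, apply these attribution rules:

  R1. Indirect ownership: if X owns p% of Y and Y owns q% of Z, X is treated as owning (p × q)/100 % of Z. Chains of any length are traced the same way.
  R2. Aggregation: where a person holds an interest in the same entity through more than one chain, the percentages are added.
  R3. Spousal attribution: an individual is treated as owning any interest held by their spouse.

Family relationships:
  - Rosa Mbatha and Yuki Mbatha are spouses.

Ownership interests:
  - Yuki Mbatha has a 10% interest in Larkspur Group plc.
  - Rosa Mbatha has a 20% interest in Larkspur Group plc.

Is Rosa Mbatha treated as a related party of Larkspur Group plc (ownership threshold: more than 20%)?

By spousal attribution (R3), Rosa Mbatha is treated as also owning Yuki Mbatha's interest in Larkspur Group plc, giving 20% + 10% = 30%.
Direct interest in Larkspur Group plc: 30%.
30% exceeds the 20% threshold, so Rosa is a related party to Larkspur Group plc.

Yes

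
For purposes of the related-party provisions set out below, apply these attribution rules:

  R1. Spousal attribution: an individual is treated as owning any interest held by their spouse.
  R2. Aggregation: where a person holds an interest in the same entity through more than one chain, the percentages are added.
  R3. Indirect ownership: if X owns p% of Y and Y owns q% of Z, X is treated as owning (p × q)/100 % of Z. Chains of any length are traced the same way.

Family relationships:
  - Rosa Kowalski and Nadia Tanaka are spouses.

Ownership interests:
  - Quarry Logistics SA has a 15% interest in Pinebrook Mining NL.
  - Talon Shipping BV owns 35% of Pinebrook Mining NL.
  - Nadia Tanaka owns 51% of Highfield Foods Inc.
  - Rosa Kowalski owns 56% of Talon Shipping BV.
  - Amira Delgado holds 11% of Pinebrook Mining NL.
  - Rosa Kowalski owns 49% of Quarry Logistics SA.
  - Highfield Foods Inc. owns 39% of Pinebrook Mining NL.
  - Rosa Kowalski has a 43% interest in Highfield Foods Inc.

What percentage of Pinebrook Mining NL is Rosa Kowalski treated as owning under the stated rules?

By spousal attribution (R1), Rosa Kowalski is treated as also owning Nadia Tanaka's interest in Highfield Foods Inc, giving 43% + 51% = 94%.
Chain via Quarry Logistics SA (R3): 49% × 15% = 7.35% of Pinebrook Mining NL.
Chain via Talon Shipping BV (R3): 56% × 35% = 19.6% of Pinebrook Mining NL.
Chain via Highfield Foods Inc. (R3): 94% × 39% = 36.66% of Pinebrook Mining NL.
Aggregating (R2): 7.35% + 19.6% + 36.66% = 63.61%.

63.61%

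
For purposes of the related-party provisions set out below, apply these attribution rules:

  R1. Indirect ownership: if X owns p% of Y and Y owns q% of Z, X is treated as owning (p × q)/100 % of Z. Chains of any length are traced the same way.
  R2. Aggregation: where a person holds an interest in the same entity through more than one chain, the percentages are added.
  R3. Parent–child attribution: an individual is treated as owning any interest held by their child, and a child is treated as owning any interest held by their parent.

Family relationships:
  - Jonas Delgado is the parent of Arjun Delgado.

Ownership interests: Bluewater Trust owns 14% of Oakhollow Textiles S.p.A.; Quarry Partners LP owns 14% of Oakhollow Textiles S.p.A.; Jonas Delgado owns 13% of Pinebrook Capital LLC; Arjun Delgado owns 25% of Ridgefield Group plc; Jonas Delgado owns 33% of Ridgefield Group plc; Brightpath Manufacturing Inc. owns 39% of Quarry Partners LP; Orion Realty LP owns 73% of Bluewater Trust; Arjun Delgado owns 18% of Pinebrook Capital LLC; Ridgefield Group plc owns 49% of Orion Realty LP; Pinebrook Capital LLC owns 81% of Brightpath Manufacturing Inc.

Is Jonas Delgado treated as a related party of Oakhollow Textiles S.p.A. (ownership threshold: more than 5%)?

No

By parent–child attribution (R3), Jonas Delgado is treated as also owning Arjun Delgado's interest in Pinebrook Capital LLC, giving 13% + 18% = 31%.
By parent–child attribution (R3), Jonas Delgado is treated as also owning Arjun Delgado's interest in Ridgefield Group plc, giving 33% + 25% = 58%.
Chain via Pinebrook Capital LLC → Brightpath Manufacturing Inc. → Quarry Partners LP (R1): 31% × 81% × 39% × 14% = 1.371006% of Oakhollow Textiles S.p.A.
Chain via Ridgefield Group plc → Orion Realty LP → Bluewater Trust (R1): 58% × 49% × 73% × 14% = 2.904524% of Oakhollow Textiles S.p.A.
Aggregating (R2): 1.371006% + 2.904524% = 4.27553%.
4.27553% does not exceed the 5% threshold, so Jonas is not a related party to Oakhollow Textiles S.p.A.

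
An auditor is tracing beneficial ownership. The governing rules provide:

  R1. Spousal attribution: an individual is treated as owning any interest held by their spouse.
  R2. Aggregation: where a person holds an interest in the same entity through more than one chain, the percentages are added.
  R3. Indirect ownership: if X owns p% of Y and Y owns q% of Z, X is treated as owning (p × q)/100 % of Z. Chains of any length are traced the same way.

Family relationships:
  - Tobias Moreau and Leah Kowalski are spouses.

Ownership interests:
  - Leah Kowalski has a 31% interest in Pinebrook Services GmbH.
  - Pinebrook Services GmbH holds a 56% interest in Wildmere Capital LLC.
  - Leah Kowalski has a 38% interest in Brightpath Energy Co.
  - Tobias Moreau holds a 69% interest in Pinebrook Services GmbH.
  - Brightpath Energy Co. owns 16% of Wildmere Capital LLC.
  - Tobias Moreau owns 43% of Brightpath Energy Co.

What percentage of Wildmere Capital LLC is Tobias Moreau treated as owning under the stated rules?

By spousal attribution (R1), Tobias Moreau is treated as also owning Leah Kowalski's interest in Brightpath Energy Co, giving 43% + 38% = 81%.
By spousal attribution (R1), Tobias Moreau is treated as also owning Leah Kowalski's interest in Pinebrook Services GmbH, giving 69% + 31% = 100%.
Chain via Brightpath Energy Co. (R3): 81% × 16% = 12.96% of Wildmere Capital LLC.
Chain via Pinebrook Services GmbH (R3): 100% × 56% = 56% of Wildmere Capital LLC.
Aggregating (R2): 12.96% + 56% = 68.96%.

68.96%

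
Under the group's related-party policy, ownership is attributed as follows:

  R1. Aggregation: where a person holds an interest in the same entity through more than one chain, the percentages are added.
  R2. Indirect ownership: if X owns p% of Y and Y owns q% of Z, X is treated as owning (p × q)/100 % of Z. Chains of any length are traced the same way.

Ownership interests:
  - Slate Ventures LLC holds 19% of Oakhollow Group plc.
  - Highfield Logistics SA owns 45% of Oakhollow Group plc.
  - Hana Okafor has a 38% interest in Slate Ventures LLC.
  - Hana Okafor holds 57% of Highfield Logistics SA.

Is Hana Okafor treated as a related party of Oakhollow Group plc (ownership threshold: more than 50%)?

No

Chain via Highfield Logistics SA (R2): 57% × 45% = 25.65% of Oakhollow Group plc.
Chain via Slate Ventures LLC (R2): 38% × 19% = 7.22% of Oakhollow Group plc.
Aggregating (R1): 25.65% + 7.22% = 32.87%.
32.87% does not exceed the 50% threshold, so Hana is not a related party to Oakhollow Group plc.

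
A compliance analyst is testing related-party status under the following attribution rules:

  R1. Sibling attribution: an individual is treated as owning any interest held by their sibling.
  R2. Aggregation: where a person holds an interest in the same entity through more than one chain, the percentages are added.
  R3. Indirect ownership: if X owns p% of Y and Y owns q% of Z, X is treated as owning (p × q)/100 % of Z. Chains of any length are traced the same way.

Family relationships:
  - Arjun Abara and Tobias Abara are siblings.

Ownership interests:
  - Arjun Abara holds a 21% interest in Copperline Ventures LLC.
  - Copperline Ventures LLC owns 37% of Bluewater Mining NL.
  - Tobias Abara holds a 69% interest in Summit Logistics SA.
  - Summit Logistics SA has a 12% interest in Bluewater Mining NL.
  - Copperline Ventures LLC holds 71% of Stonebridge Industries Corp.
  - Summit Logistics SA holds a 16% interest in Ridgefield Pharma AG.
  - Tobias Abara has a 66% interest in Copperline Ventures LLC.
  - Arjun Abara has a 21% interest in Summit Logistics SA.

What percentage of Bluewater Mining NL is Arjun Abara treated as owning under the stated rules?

42.99%

By sibling attribution (R1), Arjun Abara is treated as also owning Tobias Abara's interest in Summit Logistics SA, giving 21% + 69% = 90%.
By sibling attribution (R1), Arjun Abara is treated as also owning Tobias Abara's interest in Copperline Ventures LLC, giving 21% + 66% = 87%.
Chain via Summit Logistics SA (R3): 90% × 12% = 10.8% of Bluewater Mining NL.
Chain via Copperline Ventures LLC (R3): 87% × 37% = 32.19% of Bluewater Mining NL.
Aggregating (R2): 10.8% + 32.19% = 42.99%.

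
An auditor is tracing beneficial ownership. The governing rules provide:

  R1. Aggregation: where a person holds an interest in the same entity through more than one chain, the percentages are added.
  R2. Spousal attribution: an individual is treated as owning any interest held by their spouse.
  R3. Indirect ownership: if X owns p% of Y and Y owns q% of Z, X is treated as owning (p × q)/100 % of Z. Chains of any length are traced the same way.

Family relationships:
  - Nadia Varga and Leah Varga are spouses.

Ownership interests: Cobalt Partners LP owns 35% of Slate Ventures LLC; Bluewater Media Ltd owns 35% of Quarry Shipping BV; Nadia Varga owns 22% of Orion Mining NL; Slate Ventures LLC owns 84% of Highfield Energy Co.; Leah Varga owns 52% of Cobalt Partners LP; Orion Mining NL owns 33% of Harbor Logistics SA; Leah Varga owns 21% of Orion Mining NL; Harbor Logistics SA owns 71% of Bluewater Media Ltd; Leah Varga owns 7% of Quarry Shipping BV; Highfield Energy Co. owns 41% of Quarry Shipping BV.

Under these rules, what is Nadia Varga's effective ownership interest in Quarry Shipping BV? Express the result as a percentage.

By spousal attribution (R2), Nadia Varga is treated as also owning Leah Varga's interest in Orion Mining NL, giving 22% + 21% = 43%.
By spousal attribution (R2), Nadia Varga is treated as owning Leah Varga's 52% interest in Cobalt Partners LP.
By spousal attribution (R2), Nadia Varga is treated as owning Leah Varga's 7% interest in Quarry Shipping BV.
Chain via Orion Mining NL → Harbor Logistics SA → Bluewater Media Ltd (R3): 43% × 33% × 71% × 35% = 3.526215% of Quarry Shipping BV.
Chain via Cobalt Partners LP → Slate Ventures LLC → Highfield Energy Co. (R3): 52% × 35% × 84% × 41% = 6.26808% of Quarry Shipping BV.
Direct interest in Quarry Shipping BV: 7%.
Aggregating (R1): 3.526215% + 6.26808% + 7% = 16.794295%.

16.794295%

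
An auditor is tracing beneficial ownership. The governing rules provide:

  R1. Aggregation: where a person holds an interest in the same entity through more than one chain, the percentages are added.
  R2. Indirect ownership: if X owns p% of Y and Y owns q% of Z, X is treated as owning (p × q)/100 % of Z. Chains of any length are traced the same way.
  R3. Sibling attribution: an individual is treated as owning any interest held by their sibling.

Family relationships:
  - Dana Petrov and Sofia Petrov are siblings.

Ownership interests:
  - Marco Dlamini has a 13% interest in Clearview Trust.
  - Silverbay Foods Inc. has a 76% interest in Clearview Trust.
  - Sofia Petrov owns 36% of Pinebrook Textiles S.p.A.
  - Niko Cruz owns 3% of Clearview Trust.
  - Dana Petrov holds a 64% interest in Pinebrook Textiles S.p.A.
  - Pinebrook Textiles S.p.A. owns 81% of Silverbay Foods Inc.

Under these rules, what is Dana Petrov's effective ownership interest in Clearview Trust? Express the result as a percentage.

61.56%

By sibling attribution (R3), Dana Petrov is treated as also owning Sofia Petrov's interest in Pinebrook Textiles S.p.A, giving 64% + 36% = 100%.
Chain via Pinebrook Textiles S.p.A. → Silverbay Foods Inc. (R2): 100% × 81% × 76% = 61.56% of Clearview Trust.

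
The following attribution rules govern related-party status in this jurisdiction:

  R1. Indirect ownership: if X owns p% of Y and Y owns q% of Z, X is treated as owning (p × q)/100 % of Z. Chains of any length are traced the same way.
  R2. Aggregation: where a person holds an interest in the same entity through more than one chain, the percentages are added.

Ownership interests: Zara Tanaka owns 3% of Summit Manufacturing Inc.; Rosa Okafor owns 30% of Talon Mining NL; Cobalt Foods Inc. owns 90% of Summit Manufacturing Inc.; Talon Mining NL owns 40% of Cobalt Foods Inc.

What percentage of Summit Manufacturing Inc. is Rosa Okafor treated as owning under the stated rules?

Chain via Talon Mining NL → Cobalt Foods Inc. (R1): 30% × 40% × 90% = 10.8% of Summit Manufacturing Inc.

10.8%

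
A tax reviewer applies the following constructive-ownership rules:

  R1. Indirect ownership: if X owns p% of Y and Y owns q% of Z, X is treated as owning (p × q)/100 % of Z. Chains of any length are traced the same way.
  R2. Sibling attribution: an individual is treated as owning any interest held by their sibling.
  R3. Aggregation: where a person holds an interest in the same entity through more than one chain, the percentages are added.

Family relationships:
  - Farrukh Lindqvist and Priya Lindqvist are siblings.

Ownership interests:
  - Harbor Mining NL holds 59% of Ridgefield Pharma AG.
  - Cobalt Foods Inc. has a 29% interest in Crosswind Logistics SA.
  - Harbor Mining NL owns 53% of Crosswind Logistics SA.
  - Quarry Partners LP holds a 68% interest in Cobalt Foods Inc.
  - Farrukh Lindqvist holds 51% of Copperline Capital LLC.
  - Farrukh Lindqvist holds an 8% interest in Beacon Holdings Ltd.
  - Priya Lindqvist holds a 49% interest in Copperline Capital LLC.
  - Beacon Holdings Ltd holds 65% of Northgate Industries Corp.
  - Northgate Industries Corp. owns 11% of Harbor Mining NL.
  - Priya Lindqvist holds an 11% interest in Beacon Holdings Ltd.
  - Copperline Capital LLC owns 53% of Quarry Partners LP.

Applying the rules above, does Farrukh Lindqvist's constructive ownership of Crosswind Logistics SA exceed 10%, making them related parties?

By sibling attribution (R2), Farrukh Lindqvist is treated as also owning Priya Lindqvist's interest in Copperline Capital LLC, giving 51% + 49% = 100%.
By sibling attribution (R2), Farrukh Lindqvist is treated as also owning Priya Lindqvist's interest in Beacon Holdings Ltd, giving 8% + 11% = 19%.
Chain via Copperline Capital LLC → Quarry Partners LP → Cobalt Foods Inc. (R1): 100% × 53% × 68% × 29% = 10.4516% of Crosswind Logistics SA.
Chain via Beacon Holdings Ltd → Northgate Industries Corp. → Harbor Mining NL (R1): 19% × 65% × 11% × 53% = 0.720005% of Crosswind Logistics SA.
Aggregating (R3): 10.4516% + 0.720005% = 11.171605%.
11.171605% exceeds the 10% threshold, so Farrukh is a related party to Crosswind Logistics SA.

Yes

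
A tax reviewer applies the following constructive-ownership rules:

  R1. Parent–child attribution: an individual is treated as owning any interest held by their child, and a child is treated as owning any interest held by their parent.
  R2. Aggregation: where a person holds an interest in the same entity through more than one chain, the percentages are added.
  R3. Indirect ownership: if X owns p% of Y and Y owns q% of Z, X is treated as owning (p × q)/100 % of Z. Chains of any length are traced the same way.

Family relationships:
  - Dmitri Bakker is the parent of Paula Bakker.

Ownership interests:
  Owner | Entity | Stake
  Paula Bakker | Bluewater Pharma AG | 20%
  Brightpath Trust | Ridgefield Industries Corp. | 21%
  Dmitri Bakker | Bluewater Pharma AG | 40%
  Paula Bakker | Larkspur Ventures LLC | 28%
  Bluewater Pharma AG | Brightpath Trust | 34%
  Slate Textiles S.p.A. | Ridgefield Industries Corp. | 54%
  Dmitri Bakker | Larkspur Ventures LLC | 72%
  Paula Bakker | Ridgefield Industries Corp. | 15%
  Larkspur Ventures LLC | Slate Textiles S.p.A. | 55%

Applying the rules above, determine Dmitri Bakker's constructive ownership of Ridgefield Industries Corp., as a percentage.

By parent–child attribution (R1), Dmitri Bakker is treated as also owning Paula Bakker's interest in Larkspur Ventures LLC, giving 72% + 28% = 100%.
By parent–child attribution (R1), Dmitri Bakker is treated as also owning Paula Bakker's interest in Bluewater Pharma AG, giving 40% + 20% = 60%.
By parent–child attribution (R1), Dmitri Bakker is treated as owning Paula Bakker's 15% interest in Ridgefield Industries Corp.
Chain via Larkspur Ventures LLC → Slate Textiles S.p.A. (R3): 100% × 55% × 54% = 29.7% of Ridgefield Industries Corp.
Chain via Bluewater Pharma AG → Brightpath Trust (R3): 60% × 34% × 21% = 4.284% of Ridgefield Industries Corp.
Direct interest in Ridgefield Industries Corp: 15%.
Aggregating (R2): 29.7% + 4.284% + 15% = 48.984%.

48.984%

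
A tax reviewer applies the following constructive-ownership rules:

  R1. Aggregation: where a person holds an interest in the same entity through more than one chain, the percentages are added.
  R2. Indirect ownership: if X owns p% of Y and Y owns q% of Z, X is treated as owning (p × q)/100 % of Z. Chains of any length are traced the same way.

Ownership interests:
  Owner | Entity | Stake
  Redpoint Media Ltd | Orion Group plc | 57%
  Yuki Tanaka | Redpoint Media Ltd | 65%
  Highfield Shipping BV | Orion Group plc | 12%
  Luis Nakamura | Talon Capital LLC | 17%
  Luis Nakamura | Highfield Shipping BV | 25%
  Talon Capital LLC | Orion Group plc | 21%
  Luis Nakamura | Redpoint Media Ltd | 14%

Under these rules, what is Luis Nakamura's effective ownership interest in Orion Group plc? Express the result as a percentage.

Chain via Talon Capital LLC (R2): 17% × 21% = 3.57% of Orion Group plc.
Chain via Highfield Shipping BV (R2): 25% × 12% = 3% of Orion Group plc.
Chain via Redpoint Media Ltd (R2): 14% × 57% = 7.98% of Orion Group plc.
Aggregating (R1): 3.57% + 3% + 7.98% = 14.55%.

14.55%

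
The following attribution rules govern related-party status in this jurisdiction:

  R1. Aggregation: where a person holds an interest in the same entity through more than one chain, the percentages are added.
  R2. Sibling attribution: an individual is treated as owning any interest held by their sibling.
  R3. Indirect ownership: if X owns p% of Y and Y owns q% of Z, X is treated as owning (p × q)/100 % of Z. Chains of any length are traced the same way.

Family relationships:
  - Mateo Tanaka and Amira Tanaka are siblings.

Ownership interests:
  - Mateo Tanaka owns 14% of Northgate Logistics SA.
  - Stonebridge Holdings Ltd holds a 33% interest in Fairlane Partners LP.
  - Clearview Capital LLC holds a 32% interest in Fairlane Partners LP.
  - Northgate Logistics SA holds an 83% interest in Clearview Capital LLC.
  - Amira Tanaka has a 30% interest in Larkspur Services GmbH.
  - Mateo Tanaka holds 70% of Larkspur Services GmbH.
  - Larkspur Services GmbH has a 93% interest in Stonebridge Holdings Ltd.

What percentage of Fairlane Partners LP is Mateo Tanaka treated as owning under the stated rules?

By sibling attribution (R2), Mateo Tanaka is treated as also owning Amira Tanaka's interest in Larkspur Services GmbH, giving 70% + 30% = 100%.
Chain via Larkspur Services GmbH → Stonebridge Holdings Ltd (R3): 100% × 93% × 33% = 30.69% of Fairlane Partners LP.
Chain via Northgate Logistics SA → Clearview Capital LLC (R3): 14% × 83% × 32% = 3.7184% of Fairlane Partners LP.
Aggregating (R1): 30.69% + 3.7184% = 34.4084%.

34.4084%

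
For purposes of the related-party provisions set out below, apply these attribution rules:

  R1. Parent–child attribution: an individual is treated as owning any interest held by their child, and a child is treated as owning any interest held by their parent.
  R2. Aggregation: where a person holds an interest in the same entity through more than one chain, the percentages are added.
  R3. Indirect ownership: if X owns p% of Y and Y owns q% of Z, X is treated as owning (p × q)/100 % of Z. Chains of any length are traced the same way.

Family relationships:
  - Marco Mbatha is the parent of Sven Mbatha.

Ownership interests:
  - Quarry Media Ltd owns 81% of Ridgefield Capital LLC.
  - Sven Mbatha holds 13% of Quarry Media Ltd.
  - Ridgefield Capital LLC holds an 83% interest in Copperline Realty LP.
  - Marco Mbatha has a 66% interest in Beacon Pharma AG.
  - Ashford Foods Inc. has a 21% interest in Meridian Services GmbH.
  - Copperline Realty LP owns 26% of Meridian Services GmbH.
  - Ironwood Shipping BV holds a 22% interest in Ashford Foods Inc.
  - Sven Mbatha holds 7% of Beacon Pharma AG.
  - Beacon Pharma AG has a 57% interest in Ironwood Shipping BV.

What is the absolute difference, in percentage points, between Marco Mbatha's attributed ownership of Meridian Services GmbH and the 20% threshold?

15.805244

By parent–child attribution (R1), Marco Mbatha is treated as also owning Sven Mbatha's interest in Beacon Pharma AG, giving 66% + 7% = 73%.
By parent–child attribution (R1), Marco Mbatha is treated as owning Sven Mbatha's 13% interest in Quarry Media Ltd.
Chain via Beacon Pharma AG → Ironwood Shipping BV → Ashford Foods Inc. (R3): 73% × 57% × 22% × 21% = 1.922382% of Meridian Services GmbH.
Chain via Quarry Media Ltd → Ridgefield Capital LLC → Copperline Realty LP (R3): 13% × 81% × 83% × 26% = 2.272374% of Meridian Services GmbH.
Aggregating (R2): 1.922382% + 2.272374% = 4.194756%.
4.194756% falls short of the 20% threshold by 15.805244 percentage points.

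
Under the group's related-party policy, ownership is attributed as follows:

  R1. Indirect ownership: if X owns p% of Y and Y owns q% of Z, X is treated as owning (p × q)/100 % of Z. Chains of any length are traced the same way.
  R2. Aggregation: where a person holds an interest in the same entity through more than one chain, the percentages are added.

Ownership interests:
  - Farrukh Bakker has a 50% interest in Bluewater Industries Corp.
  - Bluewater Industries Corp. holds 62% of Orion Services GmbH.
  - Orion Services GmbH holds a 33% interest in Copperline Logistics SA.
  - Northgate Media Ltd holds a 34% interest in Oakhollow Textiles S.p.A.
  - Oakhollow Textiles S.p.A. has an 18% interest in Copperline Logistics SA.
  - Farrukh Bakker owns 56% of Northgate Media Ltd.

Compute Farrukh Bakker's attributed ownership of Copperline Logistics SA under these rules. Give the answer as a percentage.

13.6572%

Chain via Bluewater Industries Corp. → Orion Services GmbH (R1): 50% × 62% × 33% = 10.23% of Copperline Logistics SA.
Chain via Northgate Media Ltd → Oakhollow Textiles S.p.A. (R1): 56% × 34% × 18% = 3.4272% of Copperline Logistics SA.
Aggregating (R2): 10.23% + 3.4272% = 13.6572%.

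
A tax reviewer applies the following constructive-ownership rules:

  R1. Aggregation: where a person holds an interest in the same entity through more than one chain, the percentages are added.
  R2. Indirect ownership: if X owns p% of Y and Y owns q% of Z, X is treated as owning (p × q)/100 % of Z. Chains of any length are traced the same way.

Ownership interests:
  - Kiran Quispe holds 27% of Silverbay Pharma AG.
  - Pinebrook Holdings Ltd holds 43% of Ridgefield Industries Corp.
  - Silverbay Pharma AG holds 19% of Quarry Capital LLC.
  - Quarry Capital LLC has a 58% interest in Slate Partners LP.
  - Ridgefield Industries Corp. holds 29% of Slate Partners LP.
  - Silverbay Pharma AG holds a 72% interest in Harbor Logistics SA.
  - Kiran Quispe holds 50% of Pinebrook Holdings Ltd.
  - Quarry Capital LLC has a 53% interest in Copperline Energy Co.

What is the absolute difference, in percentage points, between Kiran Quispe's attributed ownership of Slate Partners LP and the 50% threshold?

40.7896

Chain via Pinebrook Holdings Ltd → Ridgefield Industries Corp. (R2): 50% × 43% × 29% = 6.235% of Slate Partners LP.
Chain via Silverbay Pharma AG → Quarry Capital LLC (R2): 27% × 19% × 58% = 2.9754% of Slate Partners LP.
Aggregating (R1): 6.235% + 2.9754% = 9.2104%.
9.2104% falls short of the 50% threshold by 40.7896 percentage points.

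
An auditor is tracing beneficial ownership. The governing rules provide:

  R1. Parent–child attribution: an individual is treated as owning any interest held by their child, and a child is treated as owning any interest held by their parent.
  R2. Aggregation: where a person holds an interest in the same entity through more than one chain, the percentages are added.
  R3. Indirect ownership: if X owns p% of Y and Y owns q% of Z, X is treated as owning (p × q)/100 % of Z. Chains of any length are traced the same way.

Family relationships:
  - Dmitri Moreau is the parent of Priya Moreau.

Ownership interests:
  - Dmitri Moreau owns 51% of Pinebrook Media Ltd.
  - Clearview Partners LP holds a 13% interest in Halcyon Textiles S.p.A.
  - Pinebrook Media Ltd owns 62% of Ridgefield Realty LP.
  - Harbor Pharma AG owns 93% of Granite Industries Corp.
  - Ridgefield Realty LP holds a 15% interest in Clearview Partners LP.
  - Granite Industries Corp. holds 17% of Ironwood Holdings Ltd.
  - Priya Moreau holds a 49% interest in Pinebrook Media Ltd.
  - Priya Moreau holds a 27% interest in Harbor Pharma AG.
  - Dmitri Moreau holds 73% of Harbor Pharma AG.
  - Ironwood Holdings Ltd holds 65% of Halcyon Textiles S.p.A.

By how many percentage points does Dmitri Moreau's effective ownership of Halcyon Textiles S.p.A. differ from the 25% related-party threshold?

13.5145

By parent–child attribution (R1), Dmitri Moreau is treated as also owning Priya Moreau's interest in Pinebrook Media Ltd, giving 51% + 49% = 100%.
By parent–child attribution (R1), Dmitri Moreau is treated as also owning Priya Moreau's interest in Harbor Pharma AG, giving 73% + 27% = 100%.
Chain via Pinebrook Media Ltd → Ridgefield Realty LP → Clearview Partners LP (R3): 100% × 62% × 15% × 13% = 1.209% of Halcyon Textiles S.p.A.
Chain via Harbor Pharma AG → Granite Industries Corp. → Ironwood Holdings Ltd (R3): 100% × 93% × 17% × 65% = 10.2765% of Halcyon Textiles S.p.A.
Aggregating (R2): 1.209% + 10.2765% = 11.4855%.
11.4855% falls short of the 25% threshold by 13.5145 percentage points.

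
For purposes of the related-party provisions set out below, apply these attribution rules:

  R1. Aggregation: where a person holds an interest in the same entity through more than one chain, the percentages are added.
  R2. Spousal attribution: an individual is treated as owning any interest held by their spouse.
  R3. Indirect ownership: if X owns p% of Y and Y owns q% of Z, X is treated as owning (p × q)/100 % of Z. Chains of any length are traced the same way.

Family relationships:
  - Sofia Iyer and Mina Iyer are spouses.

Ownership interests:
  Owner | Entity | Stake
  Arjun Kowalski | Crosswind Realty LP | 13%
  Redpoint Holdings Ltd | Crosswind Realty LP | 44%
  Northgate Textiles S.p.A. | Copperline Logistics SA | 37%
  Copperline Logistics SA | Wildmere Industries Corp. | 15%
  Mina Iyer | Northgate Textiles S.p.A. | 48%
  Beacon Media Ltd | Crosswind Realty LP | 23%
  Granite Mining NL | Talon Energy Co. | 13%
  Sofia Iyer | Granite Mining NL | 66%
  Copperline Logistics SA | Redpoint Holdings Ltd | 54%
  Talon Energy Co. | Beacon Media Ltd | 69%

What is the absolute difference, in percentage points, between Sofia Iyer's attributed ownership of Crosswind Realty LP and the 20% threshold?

14.418578

By spousal attribution (R2), Sofia Iyer is treated as owning Mina Iyer's 48% interest in Northgate Textiles S.p.A.
Chain via Granite Mining NL → Talon Energy Co. → Beacon Media Ltd (R3): 66% × 13% × 69% × 23% = 1.361646% of Crosswind Realty LP.
Chain via Northgate Textiles S.p.A. → Copperline Logistics SA → Redpoint Holdings Ltd (R3): 48% × 37% × 54% × 44% = 4.219776% of Crosswind Realty LP.
Aggregating (R1): 1.361646% + 4.219776% = 5.581422%.
5.581422% falls short of the 20% threshold by 14.418578 percentage points.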